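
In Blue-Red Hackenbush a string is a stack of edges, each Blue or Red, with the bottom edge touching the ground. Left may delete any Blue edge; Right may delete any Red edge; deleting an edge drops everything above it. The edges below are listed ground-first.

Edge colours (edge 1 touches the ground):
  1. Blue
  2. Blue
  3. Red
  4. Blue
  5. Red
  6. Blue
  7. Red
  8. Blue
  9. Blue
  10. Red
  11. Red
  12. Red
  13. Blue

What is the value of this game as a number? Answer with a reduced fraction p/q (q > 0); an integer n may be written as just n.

3427/2048

Prefix values for Blue Blue Red Blue Red Blue Red Blue Blue Red Red Red Blue via {L|R} + simplicity:
1 of 13 · B · max L 0 · min R +∞ => 1
2 of 13 · BB · max L 1 · min R +∞ => 2
3 of 13 · BBR · max L 1 · min R 2 => 3/2
4 of 13 · BBRB · max L 3/2 · min R 2 => 7/4
5 of 13 · BBRBR · max L 3/2 · min R 7/4 => 13/8
6 of 13 · BBRBRB · max L 13/8 · min R 7/4 => 27/16
7 of 13 · BBRBRBR · max L 13/8 · min R 27/16 => 53/32
8 of 13 · BBRBRBRB · max L 53/32 · min R 27/16 => 107/64
9 of 13 · BBRBRBRBB · max L 107/64 · min R 27/16 => 215/128
10 of 13 · BBRBRBRBBR · max L 107/64 · min R 215/128 => 429/256
11 of 13 · BBRBRBRBBRR · max L 107/64 · min R 429/256 => 857/512
12 of 13 · BBRBRBRBBRRR · max L 107/64 · min R 857/512 => 1713/1024
13 of 13 · BBRBRBRBBRRRB · max L 1713/1024 · min R 857/512 => 3427/2048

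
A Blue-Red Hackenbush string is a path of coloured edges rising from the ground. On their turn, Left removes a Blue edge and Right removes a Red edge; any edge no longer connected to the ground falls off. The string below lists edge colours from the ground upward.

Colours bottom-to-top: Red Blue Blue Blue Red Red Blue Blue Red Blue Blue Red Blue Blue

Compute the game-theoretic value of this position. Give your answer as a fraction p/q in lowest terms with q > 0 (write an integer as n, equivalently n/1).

-1609/8192

Recurse on prefixes of the 14-edge string Red Blue Blue Blue Red Red Blue Blue Red Blue Blue Red Blue Blue:
1 of 14 · R · max L −∞ · min R 0 → -1
2 of 14 · RB · max L -1 · min R 0 → -1/2
3 of 14 · RBB · max L -1/2 · min R 0 → -1/4
4 of 14 · RBBB · max L -1/4 · min R 0 → -1/8
5 of 14 · RBBBR · max L -1/4 · min R -1/8 → -3/16
6 of 14 · RBBBRR · max L -1/4 · min R -3/16 → -7/32
7 of 14 · RBBBRRB · max L -7/32 · min R -3/16 → -13/64
8 of 14 · RBBBRRBB · max L -13/64 · min R -3/16 → -25/128
9 of 14 · RBBBRRBBR · max L -13/64 · min R -25/128 → -51/256
10 of 14 · RBBBRRBBRB · max L -51/256 · min R -25/128 → -101/512
11 of 14 · RBBBRRBBRBB · max L -101/512 · min R -25/128 → -201/1024
12 of 14 · RBBBRRBBRBBR · max L -101/512 · min R -201/1024 → -403/2048
13 of 14 · RBBBRRBBRBBRB · max L -403/2048 · min R -201/1024 → -805/4096
14 of 14 · RBBBRRBBRBBRBB · max L -805/4096 · min R -201/1024 → -1609/8192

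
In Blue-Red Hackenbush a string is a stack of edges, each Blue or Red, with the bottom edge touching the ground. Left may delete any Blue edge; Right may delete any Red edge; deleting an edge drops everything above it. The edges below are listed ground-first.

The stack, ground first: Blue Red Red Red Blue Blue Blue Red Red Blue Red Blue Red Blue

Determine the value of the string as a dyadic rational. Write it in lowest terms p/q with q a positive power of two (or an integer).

Build G(s[:k]) for k = 1..14, string s = Blue Red Red Red Blue Blue Blue Red Red Blue Red Blue Red Blue.
edge 1 of 14 (Blue): { 0 | none } => 1
edge 2 of 14 (Red): { 0 | 1 } => 1/2
edge 3 of 14 (Red): { 0 | 1/2 1 } => 1/4
edge 4 of 14 (Red): { 0 | 1/4 1/2 1 } => 1/8
edge 5 of 14 (Blue): { 0 1/8 | 1/4 1/2 1 } => 3/16
edge 6 of 14 (Blue): { 0 1/8 3/16 | 1/4 1/2 1 } => 7/32
edge 7 of 14 (Blue): { 0 1/8 3/16 7/32 | 1/4 1/2 1 } => 15/64
edge 8 of 14 (Red): { 0 1/8 3/16 7/32 | 15/64 1/4 1/2 1 } => 29/128
edge 9 of 14 (Red): { 0 1/8 3/16 7/32 | 29/128 15/64 1/4 1/2 1 } => 57/256
edge 10 of 14 (Blue): { 0 1/8 3/16 7/32 57/256 | 29/128 15/64 1/4 1/2 1 } => 115/512
edge 11 of 14 (Red): { 0 1/8 3/16 7/32 57/256 | 115/512 29/128 15/64 1/4 1/2 1 } => 229/1024
edge 12 of 14 (Blue): { 0 1/8 3/16 7/32 57/256 229/1024 | 115/512 29/128 15/64 1/4 1/2 1 } => 459/2048
edge 13 of 14 (Red): { 0 1/8 3/16 7/32 57/256 229/1024 | 459/2048 115/512 29/128 15/64 1/4 1/2 1 } => 917/4096
edge 14 of 14 (Blue): { 0 1/8 3/16 7/32 57/256 229/1024 917/4096 | 459/2048 115/512 29/128 15/64 1/4 1/2 1 } => 1835/8192

1835/8192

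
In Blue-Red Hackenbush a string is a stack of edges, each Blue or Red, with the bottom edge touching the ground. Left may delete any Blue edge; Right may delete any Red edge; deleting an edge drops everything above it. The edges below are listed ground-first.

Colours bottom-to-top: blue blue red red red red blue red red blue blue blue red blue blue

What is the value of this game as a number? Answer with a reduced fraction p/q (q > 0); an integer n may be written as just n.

Recurse on prefixes of the 15-edge string blue blue red red red red blue red red blue blue blue red blue blue:
step 1: add blue to get b; options L={ 0 } R={  } → 1
step 2: add blue to get bb; options L={ 0, 1 } R={  } → 2
step 3: add red to get bbr; options L={ 0, 1 } R={ 2 } → 3/2
step 4: add red to get bbrr; options L={ 0, 1 } R={ 3/2, 2 } → 5/4
step 5: add red to get bbrrr; options L={ 0, 1 } R={ 5/4, 3/2, 2 } → 9/8
step 6: add red to get bbrrrr; options L={ 0, 1 } R={ 9/8, 5/4, 3/2, 2 } → 17/16
step 7: add blue to get bbrrrrb; options L={ 0, 1, 17/16 } R={ 9/8, 5/4, 3/2, 2 } → 35/32
step 8: add red to get bbrrrrbr; options L={ 0, 1, 17/16 } R={ 35/32, 9/8, 5/4, 3/2, 2 } → 69/64
step 9: add red to get bbrrrrbrr; options L={ 0, 1, 17/16 } R={ 69/64, 35/32, 9/8, 5/4, 3/2, 2 } → 137/128
step 10: add blue to get bbrrrrbrrb; options L={ 0, 1, 17/16, 137/128 } R={ 69/64, 35/32, 9/8, 5/4, 3/2, 2 } → 275/256
step 11: add blue to get bbrrrrbrrbb; options L={ 0, 1, 17/16, 137/128, 275/256 } R={ 69/64, 35/32, 9/8, 5/4, 3/2, 2 } → 551/512
step 12: add blue to get bbrrrrbrrbbb; options L={ 0, 1, 17/16, 137/128, 275/256, 551/512 } R={ 69/64, 35/32, 9/8, 5/4, 3/2, 2 } → 1103/1024
step 13: add red to get bbrrrrbrrbbbr; options L={ 0, 1, 17/16, 137/128, 275/256, 551/512 } R={ 1103/1024, 69/64, 35/32, 9/8, 5/4, 3/2, 2 } → 2205/2048
step 14: add blue to get bbrrrrbrrbbbrb; options L={ 0, 1, 17/16, 137/128, 275/256, 551/512, 2205/2048 } R={ 1103/1024, 69/64, 35/32, 9/8, 5/4, 3/2, 2 } → 4411/4096
step 15: add blue to get bbrrrrbrrbbbrbb; options L={ 0, 1, 17/16, 137/128, 275/256, 551/512, 2205/2048, 4411/4096 } R={ 1103/1024, 69/64, 35/32, 9/8, 5/4, 3/2, 2 } → 8823/8192

8823/8192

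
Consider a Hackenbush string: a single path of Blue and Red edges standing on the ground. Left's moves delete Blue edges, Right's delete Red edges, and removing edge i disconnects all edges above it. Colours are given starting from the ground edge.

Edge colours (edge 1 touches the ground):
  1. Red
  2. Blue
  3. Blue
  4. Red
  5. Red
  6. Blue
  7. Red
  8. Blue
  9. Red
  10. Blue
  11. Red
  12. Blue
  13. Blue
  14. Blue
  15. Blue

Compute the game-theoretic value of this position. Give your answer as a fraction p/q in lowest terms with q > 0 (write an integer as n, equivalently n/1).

edge 1 of 15 (Red): { — | 0 } → -1
edge 2 of 15 (Blue): { -1 | 0 } → -1/2
edge 3 of 15 (Blue): { -1, -1/2 | 0 } → -1/4
edge 4 of 15 (Red): { -1, -1/2 | -1/4, 0 } → -3/8
edge 5 of 15 (Red): { -1, -1/2 | -3/8, -1/4, 0 } → -7/16
edge 6 of 15 (Blue): { -1, -1/2, -7/16 | -3/8, -1/4, 0 } → -13/32
edge 7 of 15 (Red): { -1, -1/2, -7/16 | -13/32, -3/8, -1/4, 0 } → -27/64
edge 8 of 15 (Blue): { -1, -1/2, -7/16, -27/64 | -13/32, -3/8, -1/4, 0 } → -53/128
edge 9 of 15 (Red): { -1, -1/2, -7/16, -27/64 | -53/128, -13/32, -3/8, -1/4, 0 } → -107/256
edge 10 of 15 (Blue): { -1, -1/2, -7/16, -27/64, -107/256 | -53/128, -13/32, -3/8, -1/4, 0 } → -213/512
edge 11 of 15 (Red): { -1, -1/2, -7/16, -27/64, -107/256 | -213/512, -53/128, -13/32, -3/8, -1/4, 0 } → -427/1024
edge 12 of 15 (Blue): { -1, -1/2, -7/16, -27/64, -107/256, -427/1024 | -213/512, -53/128, -13/32, -3/8, -1/4, 0 } → -853/2048
edge 13 of 15 (Blue): { -1, -1/2, -7/16, -27/64, -107/256, -427/1024, -853/2048 | -213/512, -53/128, -13/32, -3/8, -1/4, 0 } → -1705/4096
edge 14 of 15 (Blue): { -1, -1/2, -7/16, -27/64, -107/256, -427/1024, -853/2048, -1705/4096 | -213/512, -53/128, -13/32, -3/8, -1/4, 0 } → -3409/8192
edge 15 of 15 (Blue): { -1, -1/2, -7/16, -27/64, -107/256, -427/1024, -853/2048, -1705/4096, -3409/8192 | -213/512, -53/128, -13/32, -3/8, -1/4, 0 } → -6817/16384

-6817/16384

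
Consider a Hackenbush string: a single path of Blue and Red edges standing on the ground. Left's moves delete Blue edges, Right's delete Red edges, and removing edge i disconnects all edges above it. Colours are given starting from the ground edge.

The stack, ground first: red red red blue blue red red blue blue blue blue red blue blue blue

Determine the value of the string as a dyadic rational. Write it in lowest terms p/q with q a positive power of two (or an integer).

-9745/4096

Prefix values for red red red blue blue red red blue blue blue blue red blue blue blue via {L|R} + simplicity:
r: Left { none }, Right { 0 } = simplest -1
rr: Left { none }, Right { -1 0 } = simplest -2
rrr: Left { none }, Right { -2 -1 0 } = simplest -3
rrrb: Left { -3 }, Right { -2 -1 0 } = simplest -5/2
rrrbb: Left { -3 -5/2 }, Right { -2 -1 0 } = simplest -9/4
rrrbbr: Left { -3 -5/2 }, Right { -9/4 -2 -1 0 } = simplest -19/8
rrrbbrr: Left { -3 -5/2 }, Right { -19/8 -9/4 -2 -1 0 } = simplest -39/16
rrrbbrrb: Left { -3 -5/2 -39/16 }, Right { -19/8 -9/4 -2 -1 0 } = simplest -77/32
rrrbbrrbb: Left { -3 -5/2 -39/16 -77/32 }, Right { -19/8 -9/4 -2 -1 0 } = simplest -153/64
rrrbbrrbbb: Left { -3 -5/2 -39/16 -77/32 -153/64 }, Right { -19/8 -9/4 -2 -1 0 } = simplest -305/128
rrrbbrrbbbb: Left { -3 -5/2 -39/16 -77/32 -153/64 -305/128 }, Right { -19/8 -9/4 -2 -1 0 } = simplest -609/256
rrrbbrrbbbbr: Left { -3 -5/2 -39/16 -77/32 -153/64 -305/128 }, Right { -609/256 -19/8 -9/4 -2 -1 0 } = simplest -1219/512
rrrbbrrbbbbrb: Left { -3 -5/2 -39/16 -77/32 -153/64 -305/128 -1219/512 }, Right { -609/256 -19/8 -9/4 -2 -1 0 } = simplest -2437/1024
rrrbbrrbbbbrbb: Left { -3 -5/2 -39/16 -77/32 -153/64 -305/128 -1219/512 -2437/1024 }, Right { -609/256 -19/8 -9/4 -2 -1 0 } = simplest -4873/2048
rrrbbrrbbbbrbbb: Left { -3 -5/2 -39/16 -77/32 -153/64 -305/128 -1219/512 -2437/1024 -4873/2048 }, Right { -609/256 -19/8 -9/4 -2 -1 0 } = simplest -9745/4096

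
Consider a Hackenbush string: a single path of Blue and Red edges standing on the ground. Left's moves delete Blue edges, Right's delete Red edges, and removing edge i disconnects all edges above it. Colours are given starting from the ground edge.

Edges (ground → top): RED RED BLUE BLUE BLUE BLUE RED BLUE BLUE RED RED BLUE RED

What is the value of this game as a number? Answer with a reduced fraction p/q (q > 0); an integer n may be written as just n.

g(R) = { — | 0 } = -1
g(RR) = { — | -1 0 } = -2
g(RRB) = { -2 | -1 0 } = -3/2
g(RRBB) = { -2 -3/2 | -1 0 } = -5/4
g(RRBBB) = { -2 -3/2 -5/4 | -1 0 } = -9/8
g(RRBBBB) = { -2 -3/2 -5/4 -9/8 | -1 0 } = -17/16
g(RRBBBBR) = { -2 -3/2 -5/4 -9/8 | -17/16 -1 0 } = -35/32
g(RRBBBBRB) = { -2 -3/2 -5/4 -9/8 -35/32 | -17/16 -1 0 } = -69/64
g(RRBBBBRBB) = { -2 -3/2 -5/4 -9/8 -35/32 -69/64 | -17/16 -1 0 } = -137/128
g(RRBBBBRBBR) = { -2 -3/2 -5/4 -9/8 -35/32 -69/64 | -137/128 -17/16 -1 0 } = -275/256
g(RRBBBBRBBRR) = { -2 -3/2 -5/4 -9/8 -35/32 -69/64 | -275/256 -137/128 -17/16 -1 0 } = -551/512
g(RRBBBBRBBRRB) = { -2 -3/2 -5/4 -9/8 -35/32 -69/64 -551/512 | -275/256 -137/128 -17/16 -1 0 } = -1101/1024
g(RRBBBBRBBRRBR) = { -2 -3/2 -5/4 -9/8 -35/32 -69/64 -551/512 | -1101/1024 -275/256 -137/128 -17/16 -1 0 } = -2203/2048

-2203/2048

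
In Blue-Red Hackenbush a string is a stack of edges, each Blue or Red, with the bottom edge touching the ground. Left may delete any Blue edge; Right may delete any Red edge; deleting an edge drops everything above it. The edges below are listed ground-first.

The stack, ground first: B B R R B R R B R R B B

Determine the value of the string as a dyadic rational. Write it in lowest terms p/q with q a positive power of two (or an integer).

1319/1024

Recurse on prefixes of the 12-edge string B B R R B R R B R R B B:
g_1 [B]  L=[0]  R=[·]  so 1
g_2 [BB]  L=[0, 1]  R=[·]  so 2
g_3 [BBR]  L=[0, 1]  R=[2]  so 3/2
g_4 [BBRR]  L=[0, 1]  R=[3/2, 2]  so 5/4
g_5 [BBRRB]  L=[0, 1, 5/4]  R=[3/2, 2]  so 11/8
g_6 [BBRRBR]  L=[0, 1, 5/4]  R=[11/8, 3/2, 2]  so 21/16
g_7 [BBRRBRR]  L=[0, 1, 5/4]  R=[21/16, 11/8, 3/2, 2]  so 41/32
g_8 [BBRRBRRB]  L=[0, 1, 5/4, 41/32]  R=[21/16, 11/8, 3/2, 2]  so 83/64
g_9 [BBRRBRRBR]  L=[0, 1, 5/4, 41/32]  R=[83/64, 21/16, 11/8, 3/2, 2]  so 165/128
g_10 [BBRRBRRBRR]  L=[0, 1, 5/4, 41/32]  R=[165/128, 83/64, 21/16, 11/8, 3/2, 2]  so 329/256
g_11 [BBRRBRRBRRB]  L=[0, 1, 5/4, 41/32, 329/256]  R=[165/128, 83/64, 21/16, 11/8, 3/2, 2]  so 659/512
g_12 [BBRRBRRBRRBB]  L=[0, 1, 5/4, 41/32, 329/256, 659/512]  R=[165/128, 83/64, 21/16, 11/8, 3/2, 2]  so 1319/1024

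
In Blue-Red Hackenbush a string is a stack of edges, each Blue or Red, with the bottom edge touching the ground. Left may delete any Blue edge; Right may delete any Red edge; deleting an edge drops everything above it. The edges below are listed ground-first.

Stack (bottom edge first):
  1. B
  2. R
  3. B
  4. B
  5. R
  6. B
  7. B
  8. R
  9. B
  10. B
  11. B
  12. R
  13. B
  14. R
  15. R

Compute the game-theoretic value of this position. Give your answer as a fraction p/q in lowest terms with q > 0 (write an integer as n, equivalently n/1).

value_1 [B]  L=[0]  R=[·]  so 1
value_2 [BR]  L=[0]  R=[1]  so 1/2
value_3 [BRB]  L=[0, 1/2]  R=[1]  so 3/4
value_4 [BRBB]  L=[0, 1/2, 3/4]  R=[1]  so 7/8
value_5 [BRBBR]  L=[0, 1/2, 3/4]  R=[7/8, 1]  so 13/16
value_6 [BRBBRB]  L=[0, 1/2, 3/4, 13/16]  R=[7/8, 1]  so 27/32
value_7 [BRBBRBB]  L=[0, 1/2, 3/4, 13/16, 27/32]  R=[7/8, 1]  so 55/64
value_8 [BRBBRBBR]  L=[0, 1/2, 3/4, 13/16, 27/32]  R=[55/64, 7/8, 1]  so 109/128
value_9 [BRBBRBBRB]  L=[0, 1/2, 3/4, 13/16, 27/32, 109/128]  R=[55/64, 7/8, 1]  so 219/256
value_10 [BRBBRBBRBB]  L=[0, 1/2, 3/4, 13/16, 27/32, 109/128, 219/256]  R=[55/64, 7/8, 1]  so 439/512
value_11 [BRBBRBBRBBB]  L=[0, 1/2, 3/4, 13/16, 27/32, 109/128, 219/256, 439/512]  R=[55/64, 7/8, 1]  so 879/1024
value_12 [BRBBRBBRBBBR]  L=[0, 1/2, 3/4, 13/16, 27/32, 109/128, 219/256, 439/512]  R=[879/1024, 55/64, 7/8, 1]  so 1757/2048
value_13 [BRBBRBBRBBBRB]  L=[0, 1/2, 3/4, 13/16, 27/32, 109/128, 219/256, 439/512, 1757/2048]  R=[879/1024, 55/64, 7/8, 1]  so 3515/4096
value_14 [BRBBRBBRBBBRBR]  L=[0, 1/2, 3/4, 13/16, 27/32, 109/128, 219/256, 439/512, 1757/2048]  R=[3515/4096, 879/1024, 55/64, 7/8, 1]  so 7029/8192
value_15 [BRBBRBBRBBBRBRR]  L=[0, 1/2, 3/4, 13/16, 27/32, 109/128, 219/256, 439/512, 1757/2048]  R=[7029/8192, 3515/4096, 879/1024, 55/64, 7/8, 1]  so 14057/16384

14057/16384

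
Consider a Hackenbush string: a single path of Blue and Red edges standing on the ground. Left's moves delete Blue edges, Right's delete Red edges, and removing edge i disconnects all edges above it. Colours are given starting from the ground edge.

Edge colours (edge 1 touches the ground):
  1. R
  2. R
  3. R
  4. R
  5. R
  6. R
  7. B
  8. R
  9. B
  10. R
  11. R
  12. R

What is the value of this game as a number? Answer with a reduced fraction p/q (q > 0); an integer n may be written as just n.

Recurse on prefixes of the 12-edge string R R R R R R B R B R R R:
g(R) = { · | 0 } gives -1
g(RR) = { · | -1; 0 } gives -2
g(RRR) = { · | -2; -1; 0 } gives -3
g(RRRR) = { · | -3; -2; -1; 0 } gives -4
g(RRRRR) = { · | -4; -3; -2; -1; 0 } gives -5
g(RRRRRR) = { · | -5; -4; -3; -2; -1; 0 } gives -6
g(RRRRRRB) = { -6 | -5; -4; -3; -2; -1; 0 } gives -11/2
g(RRRRRRBR) = { -6 | -11/2; -5; -4; -3; -2; -1; 0 } gives -23/4
g(RRRRRRBRB) = { -6; -23/4 | -11/2; -5; -4; -3; -2; -1; 0 } gives -45/8
g(RRRRRRBRBR) = { -6; -23/4 | -45/8; -11/2; -5; -4; -3; -2; -1; 0 } gives -91/16
g(RRRRRRBRBRR) = { -6; -23/4 | -91/16; -45/8; -11/2; -5; -4; -3; -2; -1; 0 } gives -183/32
g(RRRRRRBRBRRR) = { -6; -23/4 | -183/32; -91/16; -45/8; -11/2; -5; -4; -3; -2; -1; 0 } gives -367/64

-367/64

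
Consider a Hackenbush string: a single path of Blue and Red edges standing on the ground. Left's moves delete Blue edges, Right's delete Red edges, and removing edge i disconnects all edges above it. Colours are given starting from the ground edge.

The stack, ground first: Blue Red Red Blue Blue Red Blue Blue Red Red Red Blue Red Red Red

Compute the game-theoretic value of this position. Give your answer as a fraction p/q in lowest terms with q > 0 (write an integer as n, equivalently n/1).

6929/16384

Recurse on prefixes of the 15-edge string Blue Red Red Blue Blue Red Blue Blue Red Red Red Blue Red Red Red:
value(B) = { 0 | — } — 1
value(BR) = { 0 | 1 } — 1/2
value(BRR) = { 0 | 1/2; 1 } — 1/4
value(BRRB) = { 0; 1/4 | 1/2; 1 } — 3/8
value(BRRBB) = { 0; 1/4; 3/8 | 1/2; 1 } — 7/16
value(BRRBBR) = { 0; 1/4; 3/8 | 7/16; 1/2; 1 } — 13/32
value(BRRBBRB) = { 0; 1/4; 3/8; 13/32 | 7/16; 1/2; 1 } — 27/64
value(BRRBBRBB) = { 0; 1/4; 3/8; 13/32; 27/64 | 7/16; 1/2; 1 } — 55/128
value(BRRBBRBBR) = { 0; 1/4; 3/8; 13/32; 27/64 | 55/128; 7/16; 1/2; 1 } — 109/256
value(BRRBBRBBRR) = { 0; 1/4; 3/8; 13/32; 27/64 | 109/256; 55/128; 7/16; 1/2; 1 } — 217/512
value(BRRBBRBBRRR) = { 0; 1/4; 3/8; 13/32; 27/64 | 217/512; 109/256; 55/128; 7/16; 1/2; 1 } — 433/1024
value(BRRBBRBBRRRB) = { 0; 1/4; 3/8; 13/32; 27/64; 433/1024 | 217/512; 109/256; 55/128; 7/16; 1/2; 1 } — 867/2048
value(BRRBBRBBRRRBR) = { 0; 1/4; 3/8; 13/32; 27/64; 433/1024 | 867/2048; 217/512; 109/256; 55/128; 7/16; 1/2; 1 } — 1733/4096
value(BRRBBRBBRRRBRR) = { 0; 1/4; 3/8; 13/32; 27/64; 433/1024 | 1733/4096; 867/2048; 217/512; 109/256; 55/128; 7/16; 1/2; 1 } — 3465/8192
value(BRRBBRBBRRRBRRR) = { 0; 1/4; 3/8; 13/32; 27/64; 433/1024 | 3465/8192; 1733/4096; 867/2048; 217/512; 109/256; 55/128; 7/16; 1/2; 1 } — 6929/16384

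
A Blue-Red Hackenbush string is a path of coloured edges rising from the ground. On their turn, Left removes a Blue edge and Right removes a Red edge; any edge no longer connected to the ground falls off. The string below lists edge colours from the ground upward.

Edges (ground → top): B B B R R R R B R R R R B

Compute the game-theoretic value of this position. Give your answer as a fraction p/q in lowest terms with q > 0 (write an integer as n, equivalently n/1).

edge 1 of 13 (B): { 0 | — } gives 1
edge 2 of 13 (B): { 0; 1 | — } gives 2
edge 3 of 13 (B): { 0; 1; 2 | — } gives 3
edge 4 of 13 (R): { 0; 1; 2 | 3 } gives 5/2
edge 5 of 13 (R): { 0; 1; 2 | 5/2; 3 } gives 9/4
edge 6 of 13 (R): { 0; 1; 2 | 9/4; 5/2; 3 } gives 17/8
edge 7 of 13 (R): { 0; 1; 2 | 17/8; 9/4; 5/2; 3 } gives 33/16
edge 8 of 13 (B): { 0; 1; 2; 33/16 | 17/8; 9/4; 5/2; 3 } gives 67/32
edge 9 of 13 (R): { 0; 1; 2; 33/16 | 67/32; 17/8; 9/4; 5/2; 3 } gives 133/64
edge 10 of 13 (R): { 0; 1; 2; 33/16 | 133/64; 67/32; 17/8; 9/4; 5/2; 3 } gives 265/128
edge 11 of 13 (R): { 0; 1; 2; 33/16 | 265/128; 133/64; 67/32; 17/8; 9/4; 5/2; 3 } gives 529/256
edge 12 of 13 (R): { 0; 1; 2; 33/16 | 529/256; 265/128; 133/64; 67/32; 17/8; 9/4; 5/2; 3 } gives 1057/512
edge 13 of 13 (B): { 0; 1; 2; 33/16; 1057/512 | 529/256; 265/128; 133/64; 67/32; 17/8; 9/4; 5/2; 3 } gives 2115/1024

2115/1024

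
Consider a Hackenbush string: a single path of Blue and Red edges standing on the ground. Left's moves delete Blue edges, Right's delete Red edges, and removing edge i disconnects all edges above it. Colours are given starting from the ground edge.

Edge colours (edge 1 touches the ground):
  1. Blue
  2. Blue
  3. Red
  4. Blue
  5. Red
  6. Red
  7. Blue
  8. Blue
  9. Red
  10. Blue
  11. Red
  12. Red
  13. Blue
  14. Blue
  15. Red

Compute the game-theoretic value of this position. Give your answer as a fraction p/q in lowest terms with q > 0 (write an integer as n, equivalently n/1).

13133/8192

Prefix values for Blue Blue Red Blue Red Red Blue Blue Red Blue Red Red Blue Blue Red via {L|R} + simplicity:
value(B) = { 0 | — } = 1
value(BB) = { 0, 1 | — } = 2
value(BBR) = { 0, 1 | 2 } = 3/2
value(BBRB) = { 0, 1, 3/2 | 2 } = 7/4
value(BBRBR) = { 0, 1, 3/2 | 7/4, 2 } = 13/8
value(BBRBRR) = { 0, 1, 3/2 | 13/8, 7/4, 2 } = 25/16
value(BBRBRRB) = { 0, 1, 3/2, 25/16 | 13/8, 7/4, 2 } = 51/32
value(BBRBRRBB) = { 0, 1, 3/2, 25/16, 51/32 | 13/8, 7/4, 2 } = 103/64
value(BBRBRRBBR) = { 0, 1, 3/2, 25/16, 51/32 | 103/64, 13/8, 7/4, 2 } = 205/128
value(BBRBRRBBRB) = { 0, 1, 3/2, 25/16, 51/32, 205/128 | 103/64, 13/8, 7/4, 2 } = 411/256
value(BBRBRRBBRBR) = { 0, 1, 3/2, 25/16, 51/32, 205/128 | 411/256, 103/64, 13/8, 7/4, 2 } = 821/512
value(BBRBRRBBRBRR) = { 0, 1, 3/2, 25/16, 51/32, 205/128 | 821/512, 411/256, 103/64, 13/8, 7/4, 2 } = 1641/1024
value(BBRBRRBBRBRRB) = { 0, 1, 3/2, 25/16, 51/32, 205/128, 1641/1024 | 821/512, 411/256, 103/64, 13/8, 7/4, 2 } = 3283/2048
value(BBRBRRBBRBRRBB) = { 0, 1, 3/2, 25/16, 51/32, 205/128, 1641/1024, 3283/2048 | 821/512, 411/256, 103/64, 13/8, 7/4, 2 } = 6567/4096
value(BBRBRRBBRBRRBBR) = { 0, 1, 3/2, 25/16, 51/32, 205/128, 1641/1024, 3283/2048 | 6567/4096, 821/512, 411/256, 103/64, 13/8, 7/4, 2 } = 13133/8192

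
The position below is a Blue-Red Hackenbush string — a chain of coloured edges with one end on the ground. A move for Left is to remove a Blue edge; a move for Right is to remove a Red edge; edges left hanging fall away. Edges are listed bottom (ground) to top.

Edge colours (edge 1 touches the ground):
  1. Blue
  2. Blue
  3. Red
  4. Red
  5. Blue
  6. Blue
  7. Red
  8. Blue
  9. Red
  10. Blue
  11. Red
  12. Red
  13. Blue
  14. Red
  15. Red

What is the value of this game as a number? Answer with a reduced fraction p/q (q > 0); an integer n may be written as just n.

Recurse on prefixes of the 15-edge string Blue Blue Red Red Blue Blue Red Blue Red Blue Red Red Blue Red Red:
step 1: add Blue to get B; options L={ 0 } R={ · } = 1
step 2: add Blue to get BB; options L={ 0,1 } R={ · } = 2
step 3: add Red to get BBR; options L={ 0,1 } R={ 2 } = 3/2
step 4: add Red to get BBRR; options L={ 0,1 } R={ 3/2,2 } = 5/4
step 5: add Blue to get BBRRB; options L={ 0,1,5/4 } R={ 3/2,2 } = 11/8
step 6: add Blue to get BBRRBB; options L={ 0,1,5/4,11/8 } R={ 3/2,2 } = 23/16
step 7: add Red to get BBRRBBR; options L={ 0,1,5/4,11/8 } R={ 23/16,3/2,2 } = 45/32
step 8: add Blue to get BBRRBBRB; options L={ 0,1,5/4,11/8,45/32 } R={ 23/16,3/2,2 } = 91/64
step 9: add Red to get BBRRBBRBR; options L={ 0,1,5/4,11/8,45/32 } R={ 91/64,23/16,3/2,2 } = 181/128
step 10: add Blue to get BBRRBBRBRB; options L={ 0,1,5/4,11/8,45/32,181/128 } R={ 91/64,23/16,3/2,2 } = 363/256
step 11: add Red to get BBRRBBRBRBR; options L={ 0,1,5/4,11/8,45/32,181/128 } R={ 363/256,91/64,23/16,3/2,2 } = 725/512
step 12: add Red to get BBRRBBRBRBRR; options L={ 0,1,5/4,11/8,45/32,181/128 } R={ 725/512,363/256,91/64,23/16,3/2,2 } = 1449/1024
step 13: add Blue to get BBRRBBRBRBRRB; options L={ 0,1,5/4,11/8,45/32,181/128,1449/1024 } R={ 725/512,363/256,91/64,23/16,3/2,2 } = 2899/2048
step 14: add Red to get BBRRBBRBRBRRBR; options L={ 0,1,5/4,11/8,45/32,181/128,1449/1024 } R={ 2899/2048,725/512,363/256,91/64,23/16,3/2,2 } = 5797/4096
step 15: add Red to get BBRRBBRBRBRRBRR; options L={ 0,1,5/4,11/8,45/32,181/128,1449/1024 } R={ 5797/4096,2899/2048,725/512,363/256,91/64,23/16,3/2,2 } = 11593/8192

11593/8192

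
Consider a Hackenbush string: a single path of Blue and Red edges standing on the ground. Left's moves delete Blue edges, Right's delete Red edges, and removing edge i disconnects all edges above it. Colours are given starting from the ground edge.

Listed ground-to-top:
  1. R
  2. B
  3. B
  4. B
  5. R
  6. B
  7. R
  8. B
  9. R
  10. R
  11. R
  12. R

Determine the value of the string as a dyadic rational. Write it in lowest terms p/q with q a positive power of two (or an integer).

-351/2048

1 of 12 · R · max L −∞ · min R 0 → -1
2 of 12 · RB · max L -1 · min R 0 → -1/2
3 of 12 · RBB · max L -1/2 · min R 0 → -1/4
4 of 12 · RBBB · max L -1/4 · min R 0 → -1/8
5 of 12 · RBBBR · max L -1/4 · min R -1/8 → -3/16
6 of 12 · RBBBRB · max L -3/16 · min R -1/8 → -5/32
7 of 12 · RBBBRBR · max L -3/16 · min R -5/32 → -11/64
8 of 12 · RBBBRBRB · max L -11/64 · min R -5/32 → -21/128
9 of 12 · RBBBRBRBR · max L -11/64 · min R -21/128 → -43/256
10 of 12 · RBBBRBRBRR · max L -11/64 · min R -43/256 → -87/512
11 of 12 · RBBBRBRBRRR · max L -11/64 · min R -87/512 → -175/1024
12 of 12 · RBBBRBRBRRRR · max L -11/64 · min R -175/1024 → -351/2048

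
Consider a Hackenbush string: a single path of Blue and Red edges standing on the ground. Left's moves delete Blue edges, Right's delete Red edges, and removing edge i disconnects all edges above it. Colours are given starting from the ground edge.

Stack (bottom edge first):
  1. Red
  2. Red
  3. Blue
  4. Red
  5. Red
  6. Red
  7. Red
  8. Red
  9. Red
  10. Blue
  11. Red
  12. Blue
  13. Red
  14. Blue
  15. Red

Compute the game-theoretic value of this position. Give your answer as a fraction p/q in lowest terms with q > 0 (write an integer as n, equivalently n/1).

-16299/8192

edge 1 of 15 (Red): {  | 0 } -> -1
edge 2 of 15 (Red): {  | -1,0 } -> -2
edge 3 of 15 (Blue): { -2 | -1,0 } -> -3/2
edge 4 of 15 (Red): { -2 | -3/2,-1,0 } -> -7/4
edge 5 of 15 (Red): { -2 | -7/4,-3/2,-1,0 } -> -15/8
edge 6 of 15 (Red): { -2 | -15/8,-7/4,-3/2,-1,0 } -> -31/16
edge 7 of 15 (Red): { -2 | -31/16,-15/8,-7/4,-3/2,-1,0 } -> -63/32
edge 8 of 15 (Red): { -2 | -63/32,-31/16,-15/8,-7/4,-3/2,-1,0 } -> -127/64
edge 9 of 15 (Red): { -2 | -127/64,-63/32,-31/16,-15/8,-7/4,-3/2,-1,0 } -> -255/128
edge 10 of 15 (Blue): { -2,-255/128 | -127/64,-63/32,-31/16,-15/8,-7/4,-3/2,-1,0 } -> -509/256
edge 11 of 15 (Red): { -2,-255/128 | -509/256,-127/64,-63/32,-31/16,-15/8,-7/4,-3/2,-1,0 } -> -1019/512
edge 12 of 15 (Blue): { -2,-255/128,-1019/512 | -509/256,-127/64,-63/32,-31/16,-15/8,-7/4,-3/2,-1,0 } -> -2037/1024
edge 13 of 15 (Red): { -2,-255/128,-1019/512 | -2037/1024,-509/256,-127/64,-63/32,-31/16,-15/8,-7/4,-3/2,-1,0 } -> -4075/2048
edge 14 of 15 (Blue): { -2,-255/128,-1019/512,-4075/2048 | -2037/1024,-509/256,-127/64,-63/32,-31/16,-15/8,-7/4,-3/2,-1,0 } -> -8149/4096
edge 15 of 15 (Red): { -2,-255/128,-1019/512,-4075/2048 | -8149/4096,-2037/1024,-509/256,-127/64,-63/32,-31/16,-15/8,-7/4,-3/2,-1,0 } -> -16299/8192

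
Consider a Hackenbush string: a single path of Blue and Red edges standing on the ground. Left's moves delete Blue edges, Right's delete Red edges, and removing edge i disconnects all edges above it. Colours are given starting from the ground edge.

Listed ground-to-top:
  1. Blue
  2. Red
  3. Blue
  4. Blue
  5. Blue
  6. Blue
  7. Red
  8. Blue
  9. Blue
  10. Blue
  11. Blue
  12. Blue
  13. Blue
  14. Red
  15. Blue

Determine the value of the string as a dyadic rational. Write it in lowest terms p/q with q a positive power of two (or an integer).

Build val(s[:k]) for k = 1..15, string s = Blue Red Blue Blue Blue Blue Red Blue Blue Blue Blue Blue Blue Red Blue.
edge 1 of 15 (Blue): { 0 | (no moves) } ⇒ 1
edge 2 of 15 (Red): { 0 | 1 } ⇒ 1/2
edge 3 of 15 (Blue): { 0; 1/2 | 1 } ⇒ 3/4
edge 4 of 15 (Blue): { 0; 1/2; 3/4 | 1 } ⇒ 7/8
edge 5 of 15 (Blue): { 0; 1/2; 3/4; 7/8 | 1 } ⇒ 15/16
edge 6 of 15 (Blue): { 0; 1/2; 3/4; 7/8; 15/16 | 1 } ⇒ 31/32
edge 7 of 15 (Red): { 0; 1/2; 3/4; 7/8; 15/16 | 31/32; 1 } ⇒ 61/64
edge 8 of 15 (Blue): { 0; 1/2; 3/4; 7/8; 15/16; 61/64 | 31/32; 1 } ⇒ 123/128
edge 9 of 15 (Blue): { 0; 1/2; 3/4; 7/8; 15/16; 61/64; 123/128 | 31/32; 1 } ⇒ 247/256
edge 10 of 15 (Blue): { 0; 1/2; 3/4; 7/8; 15/16; 61/64; 123/128; 247/256 | 31/32; 1 } ⇒ 495/512
edge 11 of 15 (Blue): { 0; 1/2; 3/4; 7/8; 15/16; 61/64; 123/128; 247/256; 495/512 | 31/32; 1 } ⇒ 991/1024
edge 12 of 15 (Blue): { 0; 1/2; 3/4; 7/8; 15/16; 61/64; 123/128; 247/256; 495/512; 991/1024 | 31/32; 1 } ⇒ 1983/2048
edge 13 of 15 (Blue): { 0; 1/2; 3/4; 7/8; 15/16; 61/64; 123/128; 247/256; 495/512; 991/1024; 1983/2048 | 31/32; 1 } ⇒ 3967/4096
edge 14 of 15 (Red): { 0; 1/2; 3/4; 7/8; 15/16; 61/64; 123/128; 247/256; 495/512; 991/1024; 1983/2048 | 3967/4096; 31/32; 1 } ⇒ 7933/8192
edge 15 of 15 (Blue): { 0; 1/2; 3/4; 7/8; 15/16; 61/64; 123/128; 247/256; 495/512; 991/1024; 1983/2048; 7933/8192 | 3967/4096; 31/32; 1 } ⇒ 15867/16384

15867/16384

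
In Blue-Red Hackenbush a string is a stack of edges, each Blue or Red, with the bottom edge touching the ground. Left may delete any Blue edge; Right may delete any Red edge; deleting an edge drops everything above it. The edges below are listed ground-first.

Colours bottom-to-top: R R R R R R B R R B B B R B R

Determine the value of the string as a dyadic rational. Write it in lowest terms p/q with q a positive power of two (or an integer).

-2955/512

Build g(s[:k]) for k = 1..15, string s = R R R R R R B R R B B B R B R.
1 of 15 · R · max L −∞ · min R 0 = -1
2 of 15 · RR · max L −∞ · min R -1 = -2
3 of 15 · RRR · max L −∞ · min R -2 = -3
4 of 15 · RRRR · max L −∞ · min R -3 = -4
5 of 15 · RRRRR · max L −∞ · min R -4 = -5
6 of 15 · RRRRRR · max L −∞ · min R -5 = -6
7 of 15 · RRRRRRB · max L -6 · min R -5 = -11/2
8 of 15 · RRRRRRBR · max L -6 · min R -11/2 = -23/4
9 of 15 · RRRRRRBRR · max L -6 · min R -23/4 = -47/8
10 of 15 · RRRRRRBRRB · max L -47/8 · min R -23/4 = -93/16
11 of 15 · RRRRRRBRRBB · max L -93/16 · min R -23/4 = -185/32
12 of 15 · RRRRRRBRRBBB · max L -185/32 · min R -23/4 = -369/64
13 of 15 · RRRRRRBRRBBBR · max L -185/32 · min R -369/64 = -739/128
14 of 15 · RRRRRRBRRBBBRB · max L -739/128 · min R -369/64 = -1477/256
15 of 15 · RRRRRRBRRBBBRBR · max L -739/128 · min R -1477/256 = -2955/512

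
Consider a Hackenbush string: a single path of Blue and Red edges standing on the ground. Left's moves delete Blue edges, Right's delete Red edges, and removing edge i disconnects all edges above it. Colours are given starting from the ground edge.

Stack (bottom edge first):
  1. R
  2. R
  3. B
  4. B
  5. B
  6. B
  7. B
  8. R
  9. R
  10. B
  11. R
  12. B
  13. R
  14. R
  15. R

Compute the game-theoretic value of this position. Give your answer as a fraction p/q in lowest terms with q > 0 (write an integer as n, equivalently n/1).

-8623/8192

Recurse on prefixes of the 15-edge string R R B B B B B R R B R B R R R:
edge 1 of 15 (R): { (no moves) | 0 } → -1
edge 2 of 15 (R): { (no moves) | -1; 0 } → -2
edge 3 of 15 (B): { -2 | -1; 0 } → -3/2
edge 4 of 15 (B): { -2; -3/2 | -1; 0 } → -5/4
edge 5 of 15 (B): { -2; -3/2; -5/4 | -1; 0 } → -9/8
edge 6 of 15 (B): { -2; -3/2; -5/4; -9/8 | -1; 0 } → -17/16
edge 7 of 15 (B): { -2; -3/2; -5/4; -9/8; -17/16 | -1; 0 } → -33/32
edge 8 of 15 (R): { -2; -3/2; -5/4; -9/8; -17/16 | -33/32; -1; 0 } → -67/64
edge 9 of 15 (R): { -2; -3/2; -5/4; -9/8; -17/16 | -67/64; -33/32; -1; 0 } → -135/128
edge 10 of 15 (B): { -2; -3/2; -5/4; -9/8; -17/16; -135/128 | -67/64; -33/32; -1; 0 } → -269/256
edge 11 of 15 (R): { -2; -3/2; -5/4; -9/8; -17/16; -135/128 | -269/256; -67/64; -33/32; -1; 0 } → -539/512
edge 12 of 15 (B): { -2; -3/2; -5/4; -9/8; -17/16; -135/128; -539/512 | -269/256; -67/64; -33/32; -1; 0 } → -1077/1024
edge 13 of 15 (R): { -2; -3/2; -5/4; -9/8; -17/16; -135/128; -539/512 | -1077/1024; -269/256; -67/64; -33/32; -1; 0 } → -2155/2048
edge 14 of 15 (R): { -2; -3/2; -5/4; -9/8; -17/16; -135/128; -539/512 | -2155/2048; -1077/1024; -269/256; -67/64; -33/32; -1; 0 } → -4311/4096
edge 15 of 15 (R): { -2; -3/2; -5/4; -9/8; -17/16; -135/128; -539/512 | -4311/4096; -2155/2048; -1077/1024; -269/256; -67/64; -33/32; -1; 0 } → -8623/8192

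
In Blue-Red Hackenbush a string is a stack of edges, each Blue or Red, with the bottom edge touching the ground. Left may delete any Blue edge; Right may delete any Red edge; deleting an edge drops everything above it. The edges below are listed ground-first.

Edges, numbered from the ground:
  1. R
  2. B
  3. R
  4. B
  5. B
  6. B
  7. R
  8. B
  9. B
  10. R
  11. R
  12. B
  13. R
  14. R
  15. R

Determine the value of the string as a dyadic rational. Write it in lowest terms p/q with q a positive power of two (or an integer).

Build G(s[:k]) for k = 1..15, string s = R B R B B B R B B R R B R R R.
G(R) = { ∅ | 0 } gives -1
G(RB) = { -1 | 0 } gives -1/2
G(RBR) = { -1 | -1/2 0 } gives -3/4
G(RBRB) = { -1 -3/4 | -1/2 0 } gives -5/8
G(RBRBB) = { -1 -3/4 -5/8 | -1/2 0 } gives -9/16
G(RBRBBB) = { -1 -3/4 -5/8 -9/16 | -1/2 0 } gives -17/32
G(RBRBBBR) = { -1 -3/4 -5/8 -9/16 | -17/32 -1/2 0 } gives -35/64
G(RBRBBBRB) = { -1 -3/4 -5/8 -9/16 -35/64 | -17/32 -1/2 0 } gives -69/128
G(RBRBBBRBB) = { -1 -3/4 -5/8 -9/16 -35/64 -69/128 | -17/32 -1/2 0 } gives -137/256
G(RBRBBBRBBR) = { -1 -3/4 -5/8 -9/16 -35/64 -69/128 | -137/256 -17/32 -1/2 0 } gives -275/512
G(RBRBBBRBBRR) = { -1 -3/4 -5/8 -9/16 -35/64 -69/128 | -275/512 -137/256 -17/32 -1/2 0 } gives -551/1024
G(RBRBBBRBBRRB) = { -1 -3/4 -5/8 -9/16 -35/64 -69/128 -551/1024 | -275/512 -137/256 -17/32 -1/2 0 } gives -1101/2048
G(RBRBBBRBBRRBR) = { -1 -3/4 -5/8 -9/16 -35/64 -69/128 -551/1024 | -1101/2048 -275/512 -137/256 -17/32 -1/2 0 } gives -2203/4096
G(RBRBBBRBBRRBRR) = { -1 -3/4 -5/8 -9/16 -35/64 -69/128 -551/1024 | -2203/4096 -1101/2048 -275/512 -137/256 -17/32 -1/2 0 } gives -4407/8192
G(RBRBBBRBBRRBRRR) = { -1 -3/4 -5/8 -9/16 -35/64 -69/128 -551/1024 | -4407/8192 -2203/4096 -1101/2048 -275/512 -137/256 -17/32 -1/2 0 } gives -8815/16384

-8815/16384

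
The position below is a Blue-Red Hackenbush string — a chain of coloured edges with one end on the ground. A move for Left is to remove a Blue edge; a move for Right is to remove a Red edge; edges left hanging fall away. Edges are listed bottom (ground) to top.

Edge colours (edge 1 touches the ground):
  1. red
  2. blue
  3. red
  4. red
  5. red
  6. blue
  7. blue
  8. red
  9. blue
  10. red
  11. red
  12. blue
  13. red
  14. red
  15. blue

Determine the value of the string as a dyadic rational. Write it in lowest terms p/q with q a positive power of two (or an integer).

-14701/16384

step 1: add red to get r; options L={ ∅ } R={ 0 } -> -1
step 2: add blue to get rb; options L={ -1 } R={ 0 } -> -1/2
step 3: add red to get rbr; options L={ -1 } R={ -1/2,0 } -> -3/4
step 4: add red to get rbrr; options L={ -1 } R={ -3/4,-1/2,0 } -> -7/8
step 5: add red to get rbrrr; options L={ -1 } R={ -7/8,-3/4,-1/2,0 } -> -15/16
step 6: add blue to get rbrrrb; options L={ -1,-15/16 } R={ -7/8,-3/4,-1/2,0 } -> -29/32
step 7: add blue to get rbrrrbb; options L={ -1,-15/16,-29/32 } R={ -7/8,-3/4,-1/2,0 } -> -57/64
step 8: add red to get rbrrrbbr; options L={ -1,-15/16,-29/32 } R={ -57/64,-7/8,-3/4,-1/2,0 } -> -115/128
step 9: add blue to get rbrrrbbrb; options L={ -1,-15/16,-29/32,-115/128 } R={ -57/64,-7/8,-3/4,-1/2,0 } -> -229/256
step 10: add red to get rbrrrbbrbr; options L={ -1,-15/16,-29/32,-115/128 } R={ -229/256,-57/64,-7/8,-3/4,-1/2,0 } -> -459/512
step 11: add red to get rbrrrbbrbrr; options L={ -1,-15/16,-29/32,-115/128 } R={ -459/512,-229/256,-57/64,-7/8,-3/4,-1/2,0 } -> -919/1024
step 12: add blue to get rbrrrbbrbrrb; options L={ -1,-15/16,-29/32,-115/128,-919/1024 } R={ -459/512,-229/256,-57/64,-7/8,-3/4,-1/2,0 } -> -1837/2048
step 13: add red to get rbrrrbbrbrrbr; options L={ -1,-15/16,-29/32,-115/128,-919/1024 } R={ -1837/2048,-459/512,-229/256,-57/64,-7/8,-3/4,-1/2,0 } -> -3675/4096
step 14: add red to get rbrrrbbrbrrbrr; options L={ -1,-15/16,-29/32,-115/128,-919/1024 } R={ -3675/4096,-1837/2048,-459/512,-229/256,-57/64,-7/8,-3/4,-1/2,0 } -> -7351/8192
step 15: add blue to get rbrrrbbrbrrbrrb; options L={ -1,-15/16,-29/32,-115/128,-919/1024,-7351/8192 } R={ -3675/4096,-1837/2048,-459/512,-229/256,-57/64,-7/8,-3/4,-1/2,0 } -> -14701/16384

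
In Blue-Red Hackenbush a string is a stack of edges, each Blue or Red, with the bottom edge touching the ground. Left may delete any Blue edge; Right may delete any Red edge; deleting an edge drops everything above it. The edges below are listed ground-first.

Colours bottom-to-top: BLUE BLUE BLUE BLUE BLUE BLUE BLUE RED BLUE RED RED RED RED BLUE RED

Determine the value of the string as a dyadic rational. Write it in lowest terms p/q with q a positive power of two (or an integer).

1669/256

v_1 [B]  L=[0]  R=[(no moves)]  => 1
v_2 [BB]  L=[0,1]  R=[(no moves)]  => 2
v_3 [BBB]  L=[0,1,2]  R=[(no moves)]  => 3
v_4 [BBBB]  L=[0,1,2,3]  R=[(no moves)]  => 4
v_5 [BBBBB]  L=[0,1,2,3,4]  R=[(no moves)]  => 5
v_6 [BBBBBB]  L=[0,1,2,3,4,5]  R=[(no moves)]  => 6
v_7 [BBBBBBB]  L=[0,1,2,3,4,5,6]  R=[(no moves)]  => 7
v_8 [BBBBBBBR]  L=[0,1,2,3,4,5,6]  R=[7]  => 13/2
v_9 [BBBBBBBRB]  L=[0,1,2,3,4,5,6,13/2]  R=[7]  => 27/4
v_10 [BBBBBBBRBR]  L=[0,1,2,3,4,5,6,13/2]  R=[27/4,7]  => 53/8
v_11 [BBBBBBBRBRR]  L=[0,1,2,3,4,5,6,13/2]  R=[53/8,27/4,7]  => 105/16
v_12 [BBBBBBBRBRRR]  L=[0,1,2,3,4,5,6,13/2]  R=[105/16,53/8,27/4,7]  => 209/32
v_13 [BBBBBBBRBRRRR]  L=[0,1,2,3,4,5,6,13/2]  R=[209/32,105/16,53/8,27/4,7]  => 417/64
v_14 [BBBBBBBRBRRRRB]  L=[0,1,2,3,4,5,6,13/2,417/64]  R=[209/32,105/16,53/8,27/4,7]  => 835/128
v_15 [BBBBBBBRBRRRRBR]  L=[0,1,2,3,4,5,6,13/2,417/64]  R=[835/128,209/32,105/16,53/8,27/4,7]  => 1669/256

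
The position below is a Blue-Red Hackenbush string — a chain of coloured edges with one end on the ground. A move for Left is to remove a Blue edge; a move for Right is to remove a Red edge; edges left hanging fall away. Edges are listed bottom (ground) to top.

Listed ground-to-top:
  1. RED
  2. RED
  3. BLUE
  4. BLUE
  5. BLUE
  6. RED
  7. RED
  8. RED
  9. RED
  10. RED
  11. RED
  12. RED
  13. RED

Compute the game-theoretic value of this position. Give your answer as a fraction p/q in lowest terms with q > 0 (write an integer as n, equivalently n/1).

1 of 13 · R · max L −∞ · min R 0 => -1
2 of 13 · RR · max L −∞ · min R -1 => -2
3 of 13 · RRB · max L -2 · min R -1 => -3/2
4 of 13 · RRBB · max L -3/2 · min R -1 => -5/4
5 of 13 · RRBBB · max L -5/4 · min R -1 => -9/8
6 of 13 · RRBBBR · max L -5/4 · min R -9/8 => -19/16
7 of 13 · RRBBBRR · max L -5/4 · min R -19/16 => -39/32
8 of 13 · RRBBBRRR · max L -5/4 · min R -39/32 => -79/64
9 of 13 · RRBBBRRRR · max L -5/4 · min R -79/64 => -159/128
10 of 13 · RRBBBRRRRR · max L -5/4 · min R -159/128 => -319/256
11 of 13 · RRBBBRRRRRR · max L -5/4 · min R -319/256 => -639/512
12 of 13 · RRBBBRRRRRRR · max L -5/4 · min R -639/512 => -1279/1024
13 of 13 · RRBBBRRRRRRRR · max L -5/4 · min R -1279/1024 => -2559/2048

-2559/2048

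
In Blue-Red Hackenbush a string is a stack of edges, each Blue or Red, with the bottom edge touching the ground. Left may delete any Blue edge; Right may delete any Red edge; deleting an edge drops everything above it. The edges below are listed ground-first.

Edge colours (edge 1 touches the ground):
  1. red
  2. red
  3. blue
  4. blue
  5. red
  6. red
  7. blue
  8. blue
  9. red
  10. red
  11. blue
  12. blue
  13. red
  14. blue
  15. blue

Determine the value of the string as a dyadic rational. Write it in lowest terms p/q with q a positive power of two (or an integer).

-11465/8192

Recurse on prefixes of the 15-edge string red red blue blue red red blue blue red red blue blue red blue blue:
val_1 [r]  L=[(no moves)]  R=[0]  => -1
val_2 [rr]  L=[(no moves)]  R=[-1; 0]  => -2
val_3 [rrb]  L=[-2]  R=[-1; 0]  => -3/2
val_4 [rrbb]  L=[-2; -3/2]  R=[-1; 0]  => -5/4
val_5 [rrbbr]  L=[-2; -3/2]  R=[-5/4; -1; 0]  => -11/8
val_6 [rrbbrr]  L=[-2; -3/2]  R=[-11/8; -5/4; -1; 0]  => -23/16
val_7 [rrbbrrb]  L=[-2; -3/2; -23/16]  R=[-11/8; -5/4; -1; 0]  => -45/32
val_8 [rrbbrrbb]  L=[-2; -3/2; -23/16; -45/32]  R=[-11/8; -5/4; -1; 0]  => -89/64
val_9 [rrbbrrbbr]  L=[-2; -3/2; -23/16; -45/32]  R=[-89/64; -11/8; -5/4; -1; 0]  => -179/128
val_10 [rrbbrrbbrr]  L=[-2; -3/2; -23/16; -45/32]  R=[-179/128; -89/64; -11/8; -5/4; -1; 0]  => -359/256
val_11 [rrbbrrbbrrb]  L=[-2; -3/2; -23/16; -45/32; -359/256]  R=[-179/128; -89/64; -11/8; -5/4; -1; 0]  => -717/512
val_12 [rrbbrrbbrrbb]  L=[-2; -3/2; -23/16; -45/32; -359/256; -717/512]  R=[-179/128; -89/64; -11/8; -5/4; -1; 0]  => -1433/1024
val_13 [rrbbrrbbrrbbr]  L=[-2; -3/2; -23/16; -45/32; -359/256; -717/512]  R=[-1433/1024; -179/128; -89/64; -11/8; -5/4; -1; 0]  => -2867/2048
val_14 [rrbbrrbbrrbbrb]  L=[-2; -3/2; -23/16; -45/32; -359/256; -717/512; -2867/2048]  R=[-1433/1024; -179/128; -89/64; -11/8; -5/4; -1; 0]  => -5733/4096
val_15 [rrbbrrbbrrbbrbb]  L=[-2; -3/2; -23/16; -45/32; -359/256; -717/512; -2867/2048; -5733/4096]  R=[-1433/1024; -179/128; -89/64; -11/8; -5/4; -1; 0]  => -11465/8192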